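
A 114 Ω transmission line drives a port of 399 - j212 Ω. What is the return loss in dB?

Γ = (285 − j212)/(513 − j212), |Γ| = 0.64
RL = −20·log₁₀|Γ| = −20·log₁₀(0.64)

RL ≈ 3.88 dB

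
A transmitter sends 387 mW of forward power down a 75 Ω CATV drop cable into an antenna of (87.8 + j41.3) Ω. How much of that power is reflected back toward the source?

|Γ| = |(12.8 + j41.3)/(162.8 + j41.3)| = 0.257
|Γ|² = 0.0663
P_refl = |Γ|²·P_inc = 25.6 mW, P_del = (1 − |Γ|²)·P_inc = 361 mW

P_reflected ≈ 25.6 mW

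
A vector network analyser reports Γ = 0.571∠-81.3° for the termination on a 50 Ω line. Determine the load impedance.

Z_L ≈ 29.2 − j48.9 Ω

Z_L = Z_0·(1 + Γ)/(1 − Γ) = 50·(1.09 − j0.564)/(0.914 + j0.564)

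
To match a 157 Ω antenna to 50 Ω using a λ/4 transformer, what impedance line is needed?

Z_qwt = √(Z_0·R_L) = √(50 × 157) = √7850

Z_qwt ≈ 88.6 Ω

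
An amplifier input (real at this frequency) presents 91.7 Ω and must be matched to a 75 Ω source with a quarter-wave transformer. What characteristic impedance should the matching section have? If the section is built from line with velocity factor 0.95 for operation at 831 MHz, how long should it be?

Z_qwt ≈ 82.9 Ω; length ≈ 8.57 cm

Z_qwt = √(Z_0·R_L) = √(75 × 91.7) = √6878
λ = 0.95·c/f = 0.343 m, so l = λ/4 = 0.0857 m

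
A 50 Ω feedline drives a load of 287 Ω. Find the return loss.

Γ = (287 − 50)/(287 + 50) = 0.703
RL = −20·log₁₀|Γ| = −20·log₁₀(0.703)

RL ≈ 3.06 dB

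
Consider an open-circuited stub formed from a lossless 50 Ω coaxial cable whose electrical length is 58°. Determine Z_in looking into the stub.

Z_in ≈ −j31.2 Ω

tan(βl) = 1.6
For an open-circuited stub, Z_in = −jZ_0·cot(βl) = −jZ_0/tan(βl)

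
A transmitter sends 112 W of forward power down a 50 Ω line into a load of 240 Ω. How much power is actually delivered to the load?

P_delivered ≈ 63.9 W

Γ = (240 − 50)/(240 + 50) = 0.655
|Γ|² = 0.429
P_refl = |Γ|²·P_inc = 48.1 W, P_del = (1 − |Γ|²)·P_inc = 63.9 W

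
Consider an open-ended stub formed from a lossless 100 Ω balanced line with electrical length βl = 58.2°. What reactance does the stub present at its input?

tan(βl) = 1.61
For an open-ended stub, Z_in = −jZ_0·cot(βl) = −jZ_0/tan(βl)

X_in ≈ -62 Ω (capacitive)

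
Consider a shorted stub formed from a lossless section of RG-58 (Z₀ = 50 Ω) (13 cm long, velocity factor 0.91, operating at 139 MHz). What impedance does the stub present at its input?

λ = v/f = 0.91·c / 139 MHz = 1.96 m
βl = 2π·l/λ = 2π × 0.0662 = 23.8°
tan(βl) = 0.442
For a shorted stub, Z_in = jZ_0·tan(βl)

Z_in ≈ +j22.1 Ω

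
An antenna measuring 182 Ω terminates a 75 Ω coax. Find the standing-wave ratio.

Γ = (182 − 75)/(182 + 75) = 0.416
VSWR = (1 + 0.416)/(1 − 0.416)

VSWR ≈ 2.43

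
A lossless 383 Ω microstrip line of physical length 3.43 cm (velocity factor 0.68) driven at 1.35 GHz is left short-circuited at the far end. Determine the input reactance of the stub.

λ = v/f = 0.68·c / 1.35 GHz = 0.151 m
βl = 2π·l/λ = 2π × 0.227 = 81.7°
tan(βl) = 6.87
For a short-circuited stub, Z_in = jZ_0·tan(βl)

X_in ≈ 2630 Ω (inductive)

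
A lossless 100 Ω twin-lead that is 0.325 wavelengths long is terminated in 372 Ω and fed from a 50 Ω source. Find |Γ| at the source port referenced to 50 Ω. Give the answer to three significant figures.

|Γ| ≈ 0.518

βl = 2π × 0.325 = 117°
tan(βl) = -1.96
Z_in = Z_0·(Z_L + jZ_0·tanβl)/(Z_0 + jZ_L·tanβl) = 33.2 + j46.4 Ω
Γ_s = (Z_in − Z_s)/(Z_in + Z_s) = (-16.8 + j46.4)/(83.2 + j46.4), |Γ_s| = 0.518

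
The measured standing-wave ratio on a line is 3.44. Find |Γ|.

|Γ| ≈ 0.55

|Γ| = (S − 1)/(S + 1) = (3.44 − 1)/(3.44 + 1) = 2.44/4.44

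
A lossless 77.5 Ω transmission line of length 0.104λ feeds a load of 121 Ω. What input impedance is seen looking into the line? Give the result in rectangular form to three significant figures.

βl = 2π × 0.104 = 37.4°
tan(βl) = tan(37.4°) = 0.766
Z_in = Z_0·(Z_L + jZ_0·tanβl)/(Z_0 + jZ_L·tanβl)
     = 77.5·(121 + j59.3)/(77.5 + j92.6)

Z_in ≈ 79 − j35.1 Ω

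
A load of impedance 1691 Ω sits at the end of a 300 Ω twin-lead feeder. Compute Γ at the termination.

Γ = 0.699

Γ = (Z_L − Z_0)/(Z_L + Z_0) = (1691 − 300)/(1691 + 300) = 1391/1991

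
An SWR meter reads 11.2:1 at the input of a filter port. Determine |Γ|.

|Γ| = (S − 1)/(S + 1) = (11.2 − 1)/(11.2 + 1) = 10.2/12.2

|Γ| ≈ 0.836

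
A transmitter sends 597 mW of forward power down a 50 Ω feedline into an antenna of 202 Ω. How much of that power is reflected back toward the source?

P_reflected ≈ 217 mW

Γ = (202 − 50)/(202 + 50) = 0.603
|Γ|² = 0.364
P_refl = |Γ|²·P_inc = 217 mW, P_del = (1 − |Γ|²)·P_inc = 380 mW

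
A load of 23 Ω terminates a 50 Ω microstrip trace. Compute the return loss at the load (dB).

Γ = (23 − 50)/(23 + 50) = -0.37
RL = −20·log₁₀|Γ| = −20·log₁₀(0.37)

RL ≈ 8.64 dB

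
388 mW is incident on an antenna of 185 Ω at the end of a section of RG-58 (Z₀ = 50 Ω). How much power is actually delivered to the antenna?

Γ = (185 − 50)/(185 + 50) = 0.574
|Γ|² = 0.33
P_refl = |Γ|²·P_inc = 128 mW, P_del = (1 − |Γ|²)·P_inc = 260 mW

P_delivered ≈ 260 mW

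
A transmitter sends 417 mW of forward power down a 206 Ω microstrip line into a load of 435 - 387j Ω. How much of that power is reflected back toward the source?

P_reflected ≈ 150 mW

|Γ| = |(229 − j387)/(641 − j387)| = 0.601
|Γ|² = 0.361
P_refl = |Γ|²·P_inc = 150 mW, P_del = (1 − |Γ|²)·P_inc = 267 mW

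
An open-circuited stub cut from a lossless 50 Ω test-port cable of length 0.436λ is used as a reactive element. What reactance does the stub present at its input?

X_in ≈ 118 Ω (inductive)

βl = 2π × 0.436 = 157°
tan(βl) = -0.425
For an open-circuited stub, Z_in = −jZ_0·cot(βl) = −jZ_0/tan(βl)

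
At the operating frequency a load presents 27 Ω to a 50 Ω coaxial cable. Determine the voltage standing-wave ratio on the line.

VSWR ≈ 1.85

Γ = (27 − 50)/(27 + 50) = -0.299
VSWR = (1 + 0.299)/(1 − 0.299)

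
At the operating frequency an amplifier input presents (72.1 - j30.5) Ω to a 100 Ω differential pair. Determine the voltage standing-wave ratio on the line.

Γ = (Z_L − Z_0)/(Z_L + Z_0) = (-27.9 − j30.5)/(172.1 − j30.5)
|Γ| = 41.3/175 = 0.237
VSWR = (1 + |Γ|)/(1 − |Γ|) = 1.24/0.763

VSWR ≈ 1.62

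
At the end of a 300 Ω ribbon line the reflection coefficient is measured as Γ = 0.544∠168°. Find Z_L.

Z_L = Z_0·(1 + Γ)/(1 − Γ) = 300·(0.468 + j0.113)/(1.53 − j0.113)

Z_L ≈ 89.5 + j28.8 Ω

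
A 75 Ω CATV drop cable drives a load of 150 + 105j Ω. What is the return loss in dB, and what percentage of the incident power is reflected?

RL ≈ 5.69 dB; 27% of incident power reflected

Γ = (75 + j105)/(225 + j105), |Γ| = 0.52
RL = −20·log₁₀(0.52) = 5.69 dB
P_refl/P_inc = |Γ|² = 0.27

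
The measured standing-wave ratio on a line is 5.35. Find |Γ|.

|Γ| ≈ 0.685

|Γ| = (S − 1)/(S + 1) = (5.35 − 1)/(5.35 + 1) = 4.35/6.35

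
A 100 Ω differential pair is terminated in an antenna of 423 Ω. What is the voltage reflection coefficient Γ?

Γ = (Z_L − Z_0)/(Z_L + Z_0) = (423 − 100)/(423 + 100) = 323/523

Γ = 0.618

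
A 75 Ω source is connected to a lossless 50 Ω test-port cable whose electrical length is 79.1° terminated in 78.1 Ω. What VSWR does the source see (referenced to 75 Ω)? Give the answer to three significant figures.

VSWR ≈ 2.31

tan(βl) = 5.19
Z_in = Z_0·(Z_L + jZ_0·tanβl)/(Z_0 + jZ_L·tanβl) = 32.7 − j5.6 Ω
Γ_s = (Z_in − Z_s)/(Z_in + Z_s) = (-42.3 − j5.6)/(108 − j5.6), |Γ_s| = 0.396
VSWR = (1 + |Γ_s|)/(1 − |Γ_s|)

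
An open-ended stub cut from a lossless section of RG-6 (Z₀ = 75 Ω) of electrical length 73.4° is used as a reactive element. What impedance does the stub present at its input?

Z_in ≈ −j22.4 Ω

tan(βl) = 3.35
For an open-ended stub, Z_in = −jZ_0·cot(βl) = −jZ_0/tan(βl)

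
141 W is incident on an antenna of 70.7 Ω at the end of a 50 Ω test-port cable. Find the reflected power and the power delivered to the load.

P_reflected ≈ 4.15 W; P_delivered ≈ 137 W

Γ = (70.7 − 50)/(70.7 + 50) = 0.171
|Γ|² = 0.0294
P_refl = |Γ|²·P_inc = 4.15 W, P_del = (1 − |Γ|²)·P_inc = 137 W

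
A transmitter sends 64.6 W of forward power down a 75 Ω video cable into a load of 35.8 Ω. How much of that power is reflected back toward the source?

P_reflected ≈ 8.09 W

Γ = (35.8 − 75)/(35.8 + 75) = -0.354
|Γ|² = 0.125
P_refl = |Γ|²·P_inc = 8.09 W, P_del = (1 − |Γ|²)·P_inc = 56.5 W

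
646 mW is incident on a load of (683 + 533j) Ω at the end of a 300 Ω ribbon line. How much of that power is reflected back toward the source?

|Γ| = |(383 + j533)/(983 + j533)| = 0.587
|Γ|² = 0.345
P_refl = |Γ|²·P_inc = 223 mW, P_del = (1 − |Γ|²)·P_inc = 423 mW

P_reflected ≈ 223 mW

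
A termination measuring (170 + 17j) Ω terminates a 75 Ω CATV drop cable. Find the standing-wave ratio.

VSWR ≈ 2.29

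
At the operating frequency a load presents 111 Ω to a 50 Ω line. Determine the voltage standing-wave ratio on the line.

Γ = (111 − 50)/(111 + 50) = 0.379
VSWR = (1 + 0.379)/(1 − 0.379)

VSWR ≈ 2.22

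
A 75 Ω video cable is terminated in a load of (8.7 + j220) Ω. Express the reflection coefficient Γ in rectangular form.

Γ ≈ 0.773 + j0.596

Γ = (Z_L − Z_0)/(Z_L + Z_0) = (-66.3 + j220)/(83.7 + j220)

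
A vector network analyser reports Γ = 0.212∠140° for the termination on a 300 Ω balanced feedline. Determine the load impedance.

Z_L ≈ 209 + j59.7 Ω

Z_L = Z_0·(1 + Γ)/(1 − Γ) = 300·(0.838 + j0.136)/(1.16 − j0.136)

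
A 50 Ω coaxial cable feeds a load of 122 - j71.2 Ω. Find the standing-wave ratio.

VSWR ≈ 3.39

Γ = (Z_L − Z_0)/(Z_L + Z_0) = (72 − j71.2)/(172 − j71.2)
|Γ| = 101/186 = 0.544
VSWR = (1 + |Γ|)/(1 − |Γ|) = 1.54/0.456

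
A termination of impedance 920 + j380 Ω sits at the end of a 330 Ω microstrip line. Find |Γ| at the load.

Γ = (Z_L − Z_0)/(Z_L + Z_0) = (590 + j380)/(1250 + j380)
|Γ| = 702/1310

|Γ| ≈ 0.537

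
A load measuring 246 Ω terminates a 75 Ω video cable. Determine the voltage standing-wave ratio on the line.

Γ = (246 − 75)/(246 + 75) = 0.533
VSWR = (1 + 0.533)/(1 − 0.533)

VSWR ≈ 3.28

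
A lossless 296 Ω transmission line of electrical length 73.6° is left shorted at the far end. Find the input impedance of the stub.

tan(βl) = 3.4
For a shorted stub, Z_in = jZ_0·tan(βl)

Z_in ≈ +j1010 Ω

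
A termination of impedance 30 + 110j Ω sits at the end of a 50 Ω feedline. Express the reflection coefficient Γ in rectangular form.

Γ = (Z_L − Z_0)/(Z_L + Z_0) = (-20 + j110)/(80 + j110)

Γ ≈ 0.568 + j0.595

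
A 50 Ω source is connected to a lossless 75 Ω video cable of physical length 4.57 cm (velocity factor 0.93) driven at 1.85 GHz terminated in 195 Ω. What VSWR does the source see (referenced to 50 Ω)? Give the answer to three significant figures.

λ = v/f = 0.93·c / 1.85 GHz = 0.151 m
βl = 2π·l/λ = 2π × 0.303 = 109°
tan(βl) = -2.89
Z_in = Z_0·(Z_L + jZ_0·tanβl)/(Z_0 + jZ_L·tanβl) = 31.7 + j21.7 Ω
Γ_s = (Z_in − Z_s)/(Z_in + Z_s) = (-18.3 + j21.7)/(81.7 + j21.7), |Γ_s| = 0.336
VSWR = (1 + |Γ_s|)/(1 − |Γ_s|)

VSWR ≈ 2.01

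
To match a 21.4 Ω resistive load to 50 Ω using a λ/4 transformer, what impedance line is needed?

Z_qwt = √(Z_0·R_L) = √(50 × 21.4) = √1070

Z_qwt ≈ 32.7 Ω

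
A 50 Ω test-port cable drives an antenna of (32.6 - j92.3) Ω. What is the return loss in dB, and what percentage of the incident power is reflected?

RL ≈ 2.4 dB; 57.5% of incident power reflected

Γ = (-17.4 − j92.3)/(82.6 − j92.3), |Γ| = 0.758
RL = −20·log₁₀(0.758) = 2.4 dB
P_refl/P_inc = |Γ|² = 0.575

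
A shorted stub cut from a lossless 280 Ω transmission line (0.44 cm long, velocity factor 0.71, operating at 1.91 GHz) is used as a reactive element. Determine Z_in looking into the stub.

λ = v/f = 0.71·c / 1.91 GHz = 0.112 m
βl = 2π·l/λ = 2π × 0.0395 = 14.2°
tan(βl) = 0.253
For a shorted stub, Z_in = jZ_0·tan(βl)

Z_in ≈ +j70.9 Ω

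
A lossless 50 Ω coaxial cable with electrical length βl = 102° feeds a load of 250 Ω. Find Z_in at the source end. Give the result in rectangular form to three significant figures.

Z_in ≈ 10.4 + j10.2 Ω

tan(βl) = tan(102°) = -4.7
Z_in = Z_0·(Z_L + jZ_0·tanβl)/(Z_0 + jZ_L·tanβl)
     = 50·(250 − j235)/(50 − j1180)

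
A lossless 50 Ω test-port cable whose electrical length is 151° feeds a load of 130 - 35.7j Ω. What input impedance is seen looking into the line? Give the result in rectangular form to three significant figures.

tan(βl) = tan(151°) = -0.554
Z_in = Z_0·(Z_L + jZ_0·tanβl)/(Z_0 + jZ_L·tanβl)
     = 50·(130 − j63.4)/(30.2 − j72.1)

Z_in ≈ 69.6 + j61 Ω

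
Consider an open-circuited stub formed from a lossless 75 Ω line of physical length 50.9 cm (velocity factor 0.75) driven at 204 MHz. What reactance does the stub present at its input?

λ = v/f = 0.75·c / 204 MHz = 1.1 m
βl = 2π·l/λ = 2π × 0.461 = 166°
tan(βl) = -0.247
For an open-circuited stub, Z_in = −jZ_0·cot(βl) = −jZ_0/tan(βl)

X_in ≈ 304 Ω (inductive)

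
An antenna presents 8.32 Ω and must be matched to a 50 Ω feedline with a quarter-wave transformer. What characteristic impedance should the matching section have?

Z_qwt ≈ 20.4 Ω

Z_qwt = √(Z_0·R_L) = √(50 × 8.32) = √416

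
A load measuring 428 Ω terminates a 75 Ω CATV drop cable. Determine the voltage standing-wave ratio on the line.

VSWR ≈ 5.71

Γ = (428 − 75)/(428 + 75) = 0.702
VSWR = (1 + 0.702)/(1 − 0.702)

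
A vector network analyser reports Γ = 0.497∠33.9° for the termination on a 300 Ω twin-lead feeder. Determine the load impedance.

Z_L = Z_0·(1 + Γ)/(1 − Γ) = 300·(1.41 + j0.277)/(0.587 − j0.277)

Z_L ≈ 535 + j394 Ω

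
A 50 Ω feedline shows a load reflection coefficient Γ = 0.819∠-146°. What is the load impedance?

Z_L ≈ 5.44 − j15.1 Ω

Z_L = Z_0·(1 + Γ)/(1 − Γ) = 50·(0.321 − j0.458)/(1.68 + j0.458)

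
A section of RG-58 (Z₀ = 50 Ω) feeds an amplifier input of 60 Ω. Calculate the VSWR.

Γ = (60 − 50)/(60 + 50) = 0.0909
VSWR = (1 + 0.0909)/(1 − 0.0909)

VSWR ≈ 1.2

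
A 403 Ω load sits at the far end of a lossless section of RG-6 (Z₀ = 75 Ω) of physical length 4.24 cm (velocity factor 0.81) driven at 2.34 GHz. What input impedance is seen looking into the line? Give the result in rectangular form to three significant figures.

Z_in ≈ 43.5 + j103 Ω

λ = v/f = 0.81·c / 2.34 GHz = 0.104 m
βl = 2π·l/λ = 2π × 0.408 = 147°
tan(βl) = tan(147°) = -0.65
Z_in = Z_0·(Z_L + jZ_0·tanβl)/(Z_0 + jZ_L·tanβl)
     = 75·(403 − j48.7)/(75 − j262)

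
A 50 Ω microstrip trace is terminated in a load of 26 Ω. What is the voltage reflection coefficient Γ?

Γ = (Z_L − Z_0)/(Z_L + Z_0) = (26 − 50)/(26 + 50) = -24/76

Γ = -0.316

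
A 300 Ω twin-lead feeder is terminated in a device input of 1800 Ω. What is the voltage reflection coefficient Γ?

Γ = 0.714

Γ = (Z_L − Z_0)/(Z_L + Z_0) = (1800 − 300)/(1800 + 300) = 1500/2100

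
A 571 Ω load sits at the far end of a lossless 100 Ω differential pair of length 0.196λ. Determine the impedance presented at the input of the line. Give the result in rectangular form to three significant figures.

Z_in ≈ 19.6 − j34.1 Ω

βl = 2π × 0.196 = 70.6°
tan(βl) = tan(70.6°) = 2.83
Z_in = Z_0·(Z_L + jZ_0·tanβl)/(Z_0 + jZ_L·tanβl)
     = 100·(571 + j283)/(100 + j1620)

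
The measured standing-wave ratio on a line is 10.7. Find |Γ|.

|Γ| ≈ 0.829

|Γ| = (S − 1)/(S + 1) = (10.7 − 1)/(10.7 + 1) = 9.7/11.7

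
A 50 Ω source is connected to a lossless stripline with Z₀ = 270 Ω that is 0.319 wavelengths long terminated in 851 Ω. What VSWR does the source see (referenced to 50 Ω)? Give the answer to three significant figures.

βl = 2π × 0.319 = 115°
tan(βl) = -2.16
Z_in = Z_0·(Z_L + jZ_0·tanβl)/(Z_0 + jZ_L·tanβl) = 102 + j110 Ω
Γ_s = (Z_in − Z_s)/(Z_in + Z_s) = (51.8 + j110)/(152 + j110), |Γ_s| = 0.649
VSWR = (1 + |Γ_s|)/(1 − |Γ_s|)

VSWR ≈ 4.69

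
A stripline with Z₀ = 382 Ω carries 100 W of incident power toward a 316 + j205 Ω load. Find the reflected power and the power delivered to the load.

P_reflected ≈ 8.76 W; P_delivered ≈ 91.2 W

|Γ| = |(-66 + j205)/(698 + j205)| = 0.296
|Γ|² = 0.0876
P_refl = |Γ|²·P_inc = 8.76 W, P_del = (1 − |Γ|²)·P_inc = 91.2 W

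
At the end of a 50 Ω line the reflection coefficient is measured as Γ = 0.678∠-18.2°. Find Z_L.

Z_L ≈ 158 − j123 Ω

Z_L = Z_0·(1 + Γ)/(1 − Γ) = 50·(1.64 − j0.212)/(0.356 + j0.212)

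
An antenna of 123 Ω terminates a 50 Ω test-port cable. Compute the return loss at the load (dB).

Γ = (123 − 50)/(123 + 50) = 0.422
RL = −20·log₁₀|Γ| = −20·log₁₀(0.422)

RL ≈ 7.49 dB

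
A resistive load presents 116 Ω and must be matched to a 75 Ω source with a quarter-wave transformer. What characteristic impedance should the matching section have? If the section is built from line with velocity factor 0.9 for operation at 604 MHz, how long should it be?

Z_qwt ≈ 93.3 Ω; length ≈ 11.2 cm

Z_qwt = √(Z_0·R_L) = √(75 × 116) = √8700
λ = 0.9·c/f = 0.447 m, so l = λ/4 = 0.112 m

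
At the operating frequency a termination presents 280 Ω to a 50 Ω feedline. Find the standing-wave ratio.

Γ = (280 − 50)/(280 + 50) = 0.697
VSWR = (1 + 0.697)/(1 − 0.697)

VSWR ≈ 5.6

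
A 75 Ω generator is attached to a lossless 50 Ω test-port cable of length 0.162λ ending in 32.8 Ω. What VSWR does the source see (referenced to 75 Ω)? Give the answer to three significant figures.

βl = 2π × 0.162 = 58.3°
tan(βl) = 1.62
Z_in = Z_0·(Z_L + jZ_0·tanβl)/(Z_0 + jZ_L·tanβl) = 55.8 + j21.7 Ω
Γ_s = (Z_in − Z_s)/(Z_in + Z_s) = (-19.2 + j21.7)/(131 + j21.7), |Γ_s| = 0.218
VSWR = (1 + |Γ_s|)/(1 − |Γ_s|)

VSWR ≈ 1.56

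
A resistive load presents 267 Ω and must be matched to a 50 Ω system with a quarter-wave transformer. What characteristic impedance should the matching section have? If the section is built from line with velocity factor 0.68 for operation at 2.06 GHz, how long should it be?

Z_qwt = √(Z_0·R_L) = √(50 × 267) = √13350
λ = 0.68·c/f = 0.099 m, so l = λ/4 = 0.0248 m

Z_qwt ≈ 116 Ω; length ≈ 2.48 cm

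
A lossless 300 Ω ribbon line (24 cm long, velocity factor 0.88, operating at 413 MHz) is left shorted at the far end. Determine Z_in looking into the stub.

Z_in ≈ −j298 Ω

λ = v/f = 0.88·c / 413 MHz = 0.639 m
βl = 2π·l/λ = 2π × 0.375 = 135°
tan(βl) = -0.994
For a shorted stub, Z_in = jZ_0·tan(βl)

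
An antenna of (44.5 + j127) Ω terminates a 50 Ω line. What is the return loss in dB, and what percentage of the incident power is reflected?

Γ = (-5.5 + j127)/(94.5 + j127), |Γ| = 0.803
RL = −20·log₁₀(0.803) = 1.91 dB
P_refl/P_inc = |Γ|² = 0.645

RL ≈ 1.91 dB; 64.5% of incident power reflected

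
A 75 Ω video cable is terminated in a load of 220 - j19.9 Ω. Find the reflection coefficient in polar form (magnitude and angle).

Γ = (Z_L − Z_0)/(Z_L + Z_0) = (145 − j19.9)/(295 − j19.9)
|Γ| = 146/296 = 0.495

Γ ≈ 0.495 ∠ -3.96°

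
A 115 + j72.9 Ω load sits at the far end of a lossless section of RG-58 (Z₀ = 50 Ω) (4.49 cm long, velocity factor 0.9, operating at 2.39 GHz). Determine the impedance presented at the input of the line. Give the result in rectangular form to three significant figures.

λ = v/f = 0.9·c / 2.39 GHz = 0.113 m
βl = 2π·l/λ = 2π × 0.397 = 143°
tan(βl) = tan(143°) = -0.751
Z_in = Z_0·(Z_L + jZ_0·tanβl)/(Z_0 + jZ_L·tanβl)
     = 50·(115 + j35.3)/(105 − j86.4)

Z_in ≈ 24.4 + j37 Ω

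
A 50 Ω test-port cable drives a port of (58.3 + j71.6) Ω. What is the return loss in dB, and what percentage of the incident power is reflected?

Γ = (8.3 + j71.6)/(108.3 + j71.6), |Γ| = 0.555
RL = −20·log₁₀(0.555) = 5.11 dB
P_refl/P_inc = |Γ|² = 0.308

RL ≈ 5.11 dB; 30.8% of incident power reflected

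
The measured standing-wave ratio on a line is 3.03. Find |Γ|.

|Γ| = (S − 1)/(S + 1) = (3.03 − 1)/(3.03 + 1) = 2.03/4.03

|Γ| ≈ 0.504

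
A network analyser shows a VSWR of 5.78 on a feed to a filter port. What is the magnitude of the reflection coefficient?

|Γ| ≈ 0.705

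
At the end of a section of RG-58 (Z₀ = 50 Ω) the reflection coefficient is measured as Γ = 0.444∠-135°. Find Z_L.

Z_L ≈ 22 − j17.2 Ω

Z_L = Z_0·(1 + Γ)/(1 − Γ) = 50·(0.686 − j0.314)/(1.31 + j0.314)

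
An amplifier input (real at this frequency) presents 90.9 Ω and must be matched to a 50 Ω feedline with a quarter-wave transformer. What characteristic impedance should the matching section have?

Z_qwt ≈ 67.4 Ω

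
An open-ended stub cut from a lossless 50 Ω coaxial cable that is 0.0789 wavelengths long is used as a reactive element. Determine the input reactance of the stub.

X_in ≈ -92.5 Ω (capacitive)

βl = 2π × 0.0789 = 28.4°
tan(βl) = 0.541
For an open-ended stub, Z_in = −jZ_0·cot(βl) = −jZ_0/tan(βl)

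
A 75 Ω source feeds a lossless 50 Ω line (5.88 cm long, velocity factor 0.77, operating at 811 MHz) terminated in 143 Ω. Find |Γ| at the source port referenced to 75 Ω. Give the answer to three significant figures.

λ = v/f = 0.77·c / 811 MHz = 0.285 m
βl = 2π·l/λ = 2π × 0.206 = 74.3°
tan(βl) = 3.56
Z_in = Z_0·(Z_L + jZ_0·tanβl)/(Z_0 + jZ_L·tanβl) = 18.7 − j12.2 Ω
Γ_s = (Z_in − Z_s)/(Z_in + Z_s) = (-56.3 − j12.2)/(93.7 − j12.2), |Γ_s| = 0.61

|Γ| ≈ 0.61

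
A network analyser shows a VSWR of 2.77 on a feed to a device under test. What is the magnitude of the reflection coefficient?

|Γ| = (S − 1)/(S + 1) = (2.77 − 1)/(2.77 + 1) = 1.77/3.77

|Γ| ≈ 0.469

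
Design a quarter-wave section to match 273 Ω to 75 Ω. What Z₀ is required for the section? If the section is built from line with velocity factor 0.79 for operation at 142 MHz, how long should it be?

Z_qwt ≈ 143 Ω; length ≈ 41.7 cm

Z_qwt = √(Z_0·R_L) = √(75 × 273) = √20480
λ = 0.79·c/f = 1.67 m, so l = λ/4 = 0.417 m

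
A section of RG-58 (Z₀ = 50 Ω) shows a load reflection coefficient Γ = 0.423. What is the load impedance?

Z_L = Z_0·(1 + Γ)/(1 − Γ) = 50·(1.42)/(0.577)

Z_L ≈ 123 Ω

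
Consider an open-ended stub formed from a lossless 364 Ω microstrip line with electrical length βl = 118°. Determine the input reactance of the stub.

X_in ≈ 194 Ω (inductive)

tan(βl) = -1.88
For an open-ended stub, Z_in = −jZ_0·cot(βl) = −jZ_0/tan(βl)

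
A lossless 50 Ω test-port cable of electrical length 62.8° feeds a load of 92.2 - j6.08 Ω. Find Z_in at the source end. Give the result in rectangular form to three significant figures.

Z_in ≈ 30.6 − j15.1 Ω

tan(βl) = tan(62.8°) = 1.95
Z_in = Z_0·(Z_L + jZ_0·tanβl)/(Z_0 + jZ_L·tanβl)
     = 50·(92.2 + j91.2)/(61.8 + j179)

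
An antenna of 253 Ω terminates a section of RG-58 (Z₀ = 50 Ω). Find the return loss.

Γ = (253 − 50)/(253 + 50) = 0.67
RL = −20·log₁₀|Γ| = −20·log₁₀(0.67)

RL ≈ 3.48 dB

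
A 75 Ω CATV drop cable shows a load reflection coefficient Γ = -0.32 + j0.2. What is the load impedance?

Z_L ≈ 36.1 + j16.8 Ω

Z_L = Z_0·(1 + Γ)/(1 − Γ) = 75·(0.68 + j0.2)/(1.32 − j0.2)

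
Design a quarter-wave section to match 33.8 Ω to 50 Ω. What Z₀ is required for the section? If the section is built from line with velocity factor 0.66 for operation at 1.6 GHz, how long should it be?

Z_qwt = √(Z_0·R_L) = √(50 × 33.8) = √1690
λ = 0.66·c/f = 0.124 m, so l = λ/4 = 0.0309 m

Z_qwt ≈ 41.1 Ω; length ≈ 3.09 cm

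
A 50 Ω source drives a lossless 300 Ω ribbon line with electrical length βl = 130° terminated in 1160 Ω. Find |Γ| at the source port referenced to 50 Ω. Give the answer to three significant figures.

|Γ| ≈ 0.831

tan(βl) = -1.19
Z_in = Z_0·(Z_L + jZ_0·tanβl)/(Z_0 + jZ_L·tanβl) = 126 + j224 Ω
Γ_s = (Z_in − Z_s)/(Z_in + Z_s) = (76.3 + j224)/(176 + j224), |Γ_s| = 0.831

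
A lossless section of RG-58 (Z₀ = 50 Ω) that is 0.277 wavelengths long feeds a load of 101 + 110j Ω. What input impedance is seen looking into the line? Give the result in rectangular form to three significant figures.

Z_in ≈ 10.7 − j4.01 Ω

βl = 2π × 0.277 = 99.7°
tan(βl) = tan(99.7°) = -5.84
Z_in = Z_0·(Z_L + jZ_0·tanβl)/(Z_0 + jZ_L·tanβl)
     = 50·(101 − j182)/(692 − j590)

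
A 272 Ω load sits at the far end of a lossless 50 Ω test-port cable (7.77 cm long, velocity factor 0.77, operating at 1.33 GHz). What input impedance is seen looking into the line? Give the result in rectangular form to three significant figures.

λ = v/f = 0.77·c / 1.33 GHz = 0.174 m
βl = 2π·l/λ = 2π × 0.447 = 161°
tan(βl) = tan(161°) = -0.343
Z_in = Z_0·(Z_L + jZ_0·tanβl)/(Z_0 + jZ_L·tanβl)
     = 50·(272 − j17.2)/(50 − j93.4)

Z_in ≈ 67.7 + j109 Ω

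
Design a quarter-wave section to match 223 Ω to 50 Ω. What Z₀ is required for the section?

Z_qwt = √(Z_0·R_L) = √(50 × 223) = √11150

Z_qwt ≈ 106 Ω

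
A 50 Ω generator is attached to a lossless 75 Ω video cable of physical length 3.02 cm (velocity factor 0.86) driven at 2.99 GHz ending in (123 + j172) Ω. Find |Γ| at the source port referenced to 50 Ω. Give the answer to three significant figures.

|Γ| ≈ 0.601

λ = v/f = 0.86·c / 2.99 GHz = 0.0863 m
βl = 2π·l/λ = 2π × 0.35 = 126°
tan(βl) = -1.38
Z_in = Z_0·(Z_L + jZ_0·tanβl)/(Z_0 + jZ_L·tanβl) = 15.9 + j25.2 Ω
Γ_s = (Z_in − Z_s)/(Z_in + Z_s) = (-34.1 + j25.2)/(65.9 + j25.2), |Γ_s| = 0.601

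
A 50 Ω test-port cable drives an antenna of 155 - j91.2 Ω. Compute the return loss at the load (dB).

Γ = (105 − j91.2)/(205 − j91.2), |Γ| = 0.62
RL = −20·log₁₀|Γ| = −20·log₁₀(0.62)

RL ≈ 4.15 dB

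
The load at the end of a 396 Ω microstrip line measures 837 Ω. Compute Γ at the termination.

Γ = (Z_L − Z_0)/(Z_L + Z_0) = (837 − 396)/(837 + 396) = 441/1233

Γ = 0.358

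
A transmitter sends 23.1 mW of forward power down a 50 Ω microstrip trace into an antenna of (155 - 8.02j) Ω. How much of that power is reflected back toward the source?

|Γ| = |(105 − j8.02)/(205 − j8.02)| = 0.513
|Γ|² = 0.263
P_refl = |Γ|²·P_inc = 6.09 mW, P_del = (1 − |Γ|²)·P_inc = 17 mW

P_reflected ≈ 6.09 mW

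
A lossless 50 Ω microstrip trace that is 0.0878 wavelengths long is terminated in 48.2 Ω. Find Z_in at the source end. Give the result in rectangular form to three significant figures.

Z_in ≈ 49.2 + j1.61 Ω

βl = 2π × 0.0878 = 31.6°
tan(βl) = tan(31.6°) = 0.615
Z_in = Z_0·(Z_L + jZ_0·tanβl)/(Z_0 + jZ_L·tanβl)
     = 50·(48.2 + j30.8)/(50 + j29.7)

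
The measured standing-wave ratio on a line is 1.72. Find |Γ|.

|Γ| = (S − 1)/(S + 1) = (1.72 − 1)/(1.72 + 1) = 0.72/2.72

|Γ| ≈ 0.265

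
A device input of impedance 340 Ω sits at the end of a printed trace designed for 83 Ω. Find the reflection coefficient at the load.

Γ = 0.608

Γ = (Z_L − Z_0)/(Z_L + Z_0) = (340 − 83)/(340 + 83) = 257/423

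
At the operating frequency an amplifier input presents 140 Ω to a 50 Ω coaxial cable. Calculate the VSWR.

VSWR ≈ 2.8

Γ = (140 − 50)/(140 + 50) = 0.474
VSWR = (1 + 0.474)/(1 − 0.474)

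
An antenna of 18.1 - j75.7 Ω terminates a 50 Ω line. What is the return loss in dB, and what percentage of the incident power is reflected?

Γ = (-31.9 − j75.7)/(68.1 − j75.7), |Γ| = 0.807
RL = −20·log₁₀(0.807) = 1.87 dB
P_refl/P_inc = |Γ|² = 0.651

RL ≈ 1.87 dB; 65.1% of incident power reflected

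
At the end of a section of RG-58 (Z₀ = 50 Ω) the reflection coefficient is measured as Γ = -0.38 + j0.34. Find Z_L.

Z_L = Z_0·(1 + Γ)/(1 − Γ) = 50·(0.62 + j0.34)/(1.38 − j0.34)

Z_L ≈ 18.3 + j16.8 Ω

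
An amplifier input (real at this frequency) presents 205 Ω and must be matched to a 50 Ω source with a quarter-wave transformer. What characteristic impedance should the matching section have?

Z_qwt ≈ 101 Ω

Z_qwt = √(Z_0·R_L) = √(50 × 205) = √10250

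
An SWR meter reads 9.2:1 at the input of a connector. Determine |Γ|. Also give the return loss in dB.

|Γ| ≈ 0.804; return loss ≈ 1.9 dB

|Γ| = (S − 1)/(S + 1) = (9.2 − 1)/(9.2 + 1) = 8.2/10.2
RL = −20·log₁₀|Γ| = −20·log₁₀(0.804)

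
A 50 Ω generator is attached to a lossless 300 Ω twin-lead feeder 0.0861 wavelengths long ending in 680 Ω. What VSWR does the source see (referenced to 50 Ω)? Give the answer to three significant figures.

βl = 2π × 0.0861 = 31°
tan(βl) = 0.601
Z_in = Z_0·(Z_L + jZ_0·tanβl)/(Z_0 + jZ_L·tanβl) = 324 − j261 Ω
Γ_s = (Z_in − Z_s)/(Z_in + Z_s) = (274 − j261)/(374 − j261), |Γ_s| = 0.83
VSWR = (1 + |Γ_s|)/(1 − |Γ_s|)

VSWR ≈ 10.8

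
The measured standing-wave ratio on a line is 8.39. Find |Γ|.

|Γ| ≈ 0.787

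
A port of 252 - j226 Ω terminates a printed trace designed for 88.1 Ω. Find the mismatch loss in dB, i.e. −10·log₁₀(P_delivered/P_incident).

Γ = (163.9 − j226)/(340.1 − j226), |Γ| = 0.684
|Γ|² = 0.467, so P_del/P_inc = 1 − |Γ|² = 0.533
ML = −10·log₁₀(1 − |Γ|²)

mismatch loss ≈ 2.74 dB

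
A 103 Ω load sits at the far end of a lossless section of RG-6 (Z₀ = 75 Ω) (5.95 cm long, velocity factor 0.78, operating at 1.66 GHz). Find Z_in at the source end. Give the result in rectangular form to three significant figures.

Z_in ≈ 86.1 + j23.1 Ω

λ = v/f = 0.78·c / 1.66 GHz = 0.141 m
βl = 2π·l/λ = 2π × 0.422 = 152°
tan(βl) = tan(152°) = -0.533
Z_in = Z_0·(Z_L + jZ_0·tanβl)/(Z_0 + jZ_L·tanβl)
     = 75·(103 − j40)/(75 − j54.9)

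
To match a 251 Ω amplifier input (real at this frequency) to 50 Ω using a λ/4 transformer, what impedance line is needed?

Z_qwt ≈ 112 Ω

Z_qwt = √(Z_0·R_L) = √(50 × 251) = √12550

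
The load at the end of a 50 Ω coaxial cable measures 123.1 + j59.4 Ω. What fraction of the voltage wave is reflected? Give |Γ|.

|Γ| ≈ 0.515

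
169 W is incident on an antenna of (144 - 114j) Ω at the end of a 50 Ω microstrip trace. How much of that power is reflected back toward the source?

|Γ| = |(94 − j114)/(194 − j114)| = 0.657
|Γ|² = 0.431
P_refl = |Γ|²·P_inc = 72.9 W, P_del = (1 − |Γ|²)·P_inc = 96.1 W

P_reflected ≈ 72.9 W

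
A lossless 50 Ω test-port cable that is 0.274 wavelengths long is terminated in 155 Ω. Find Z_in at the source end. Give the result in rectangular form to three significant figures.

βl = 2π × 0.274 = 98.6°
tan(βl) = tan(98.6°) = -6.58
Z_in = Z_0·(Z_L + jZ_0·tanβl)/(Z_0 + jZ_L·tanβl)
     = 50·(155 − j329)/(50 − j1020)

Z_in ≈ 16.5 + j6.79 Ω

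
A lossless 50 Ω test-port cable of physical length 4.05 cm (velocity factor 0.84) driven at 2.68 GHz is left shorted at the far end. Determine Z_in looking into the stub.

λ = v/f = 0.84·c / 2.68 GHz = 0.094 m
βl = 2π·l/λ = 2π × 0.431 = 155°
tan(βl) = -0.465
For a shorted stub, Z_in = jZ_0·tan(βl)

Z_in ≈ −j23.3 Ω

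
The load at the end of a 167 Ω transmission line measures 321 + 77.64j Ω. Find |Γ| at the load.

|Γ| ≈ 0.349

Γ = (Z_L − Z_0)/(Z_L + Z_0) = (154 + j77.64)/(488 + j77.64)
|Γ| = 172/494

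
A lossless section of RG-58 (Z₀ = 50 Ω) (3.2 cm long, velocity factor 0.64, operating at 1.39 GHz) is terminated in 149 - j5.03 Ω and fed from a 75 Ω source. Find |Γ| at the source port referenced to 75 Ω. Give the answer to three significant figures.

|Γ| ≈ 0.633

λ = v/f = 0.64·c / 1.39 GHz = 0.138 m
βl = 2π·l/λ = 2π × 0.232 = 83.4°
tan(βl) = 8.64
Z_in = Z_0·(Z_L + jZ_0·tanβl)/(Z_0 + jZ_L·tanβl) = 16.9 − j4.56 Ω
Γ_s = (Z_in − Z_s)/(Z_in + Z_s) = (-58.1 − j4.56)/(91.9 − j4.56), |Γ_s| = 0.633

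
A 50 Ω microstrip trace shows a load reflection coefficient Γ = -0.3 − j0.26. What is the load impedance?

Z_L ≈ 24 − j14.8 Ω

Z_L = Z_0·(1 + Γ)/(1 − Γ) = 50·(0.7 − j0.26)/(1.3 + j0.26)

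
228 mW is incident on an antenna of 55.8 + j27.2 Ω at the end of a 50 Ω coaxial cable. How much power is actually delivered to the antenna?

P_delivered ≈ 213 mW

|Γ| = |(5.8 + j27.2)/(105.8 + j27.2)| = 0.255
|Γ|² = 0.0648
P_refl = |Γ|²·P_inc = 14.8 mW, P_del = (1 − |Γ|²)·P_inc = 213 mW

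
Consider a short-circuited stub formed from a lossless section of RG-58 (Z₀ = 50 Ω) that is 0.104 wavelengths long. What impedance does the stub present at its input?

βl = 2π × 0.104 = 37.4°
tan(βl) = 0.766
For a short-circuited stub, Z_in = jZ_0·tan(βl)

Z_in ≈ +j38.3 Ω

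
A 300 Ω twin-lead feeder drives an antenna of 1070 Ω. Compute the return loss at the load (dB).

Γ = (1070 − 300)/(1070 + 300) = 0.562
RL = −20·log₁₀|Γ| = −20·log₁₀(0.562)

RL ≈ 5 dB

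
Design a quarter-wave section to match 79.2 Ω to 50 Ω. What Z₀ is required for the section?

Z_qwt ≈ 62.9 Ω

Z_qwt = √(Z_0·R_L) = √(50 × 79.2) = √3960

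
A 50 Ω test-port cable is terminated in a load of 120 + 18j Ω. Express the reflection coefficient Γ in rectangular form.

Γ = (Z_L − Z_0)/(Z_L + Z_0) = (70 + j18)/(170 + j18)

Γ ≈ 0.418 + j0.0616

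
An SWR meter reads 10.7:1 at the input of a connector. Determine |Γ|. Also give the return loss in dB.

|Γ| ≈ 0.829; return loss ≈ 1.63 dB

|Γ| = (S − 1)/(S + 1) = (10.7 − 1)/(10.7 + 1) = 9.7/11.7
RL = −20·log₁₀|Γ| = −20·log₁₀(0.829)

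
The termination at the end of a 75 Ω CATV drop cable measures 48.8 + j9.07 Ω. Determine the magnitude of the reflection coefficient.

Γ = (Z_L − Z_0)/(Z_L + Z_0) = (-26.2 + j9.07)/(123.8 + j9.07)
|Γ| = 27.7/124

|Γ| ≈ 0.223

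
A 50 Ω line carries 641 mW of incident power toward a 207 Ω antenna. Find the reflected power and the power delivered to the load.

Γ = (207 − 50)/(207 + 50) = 0.611
|Γ|² = 0.373
P_refl = |Γ|²·P_inc = 239 mW, P_del = (1 − |Γ|²)·P_inc = 402 mW

P_reflected ≈ 239 mW; P_delivered ≈ 402 mW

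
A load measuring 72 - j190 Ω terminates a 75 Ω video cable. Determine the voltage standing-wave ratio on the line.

VSWR ≈ 8.57

Γ = (Z_L − Z_0)/(Z_L + Z_0) = (-3 − j190)/(147 − j190)
|Γ| = 190/240 = 0.791
VSWR = (1 + |Γ|)/(1 − |Γ|) = 1.79/0.209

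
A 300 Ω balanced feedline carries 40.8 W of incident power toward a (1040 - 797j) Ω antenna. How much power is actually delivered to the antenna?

|Γ| = |(740 − j797)/(1340 − j797)| = 0.698
|Γ|² = 0.487
P_refl = |Γ|²·P_inc = 19.9 W, P_del = (1 − |Γ|²)·P_inc = 20.9 W

P_delivered ≈ 20.9 W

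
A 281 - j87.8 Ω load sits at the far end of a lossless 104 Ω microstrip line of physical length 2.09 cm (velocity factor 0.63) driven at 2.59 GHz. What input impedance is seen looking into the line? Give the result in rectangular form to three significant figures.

Z_in ≈ 38.6 + j32.9 Ω

λ = v/f = 0.63·c / 2.59 GHz = 0.073 m
βl = 2π·l/λ = 2π × 0.286 = 103°
tan(βl) = tan(103°) = -4.29
Z_in = Z_0·(Z_L + jZ_0·tanβl)/(Z_0 + jZ_L·tanβl)
     = 104·(281 − j534)/(-273 − j1210)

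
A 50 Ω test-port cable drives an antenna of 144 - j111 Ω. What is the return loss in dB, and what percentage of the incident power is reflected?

Γ = (94 − j111)/(194 − j111), |Γ| = 0.651
RL = −20·log₁₀(0.651) = 3.73 dB
P_refl/P_inc = |Γ|² = 0.424

RL ≈ 3.73 dB; 42.4% of incident power reflected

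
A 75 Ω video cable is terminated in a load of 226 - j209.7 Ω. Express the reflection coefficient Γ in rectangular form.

Γ = (Z_L − Z_0)/(Z_L + Z_0) = (151 − j209.7)/(301 − j209.7)

Γ ≈ 0.664 − j0.234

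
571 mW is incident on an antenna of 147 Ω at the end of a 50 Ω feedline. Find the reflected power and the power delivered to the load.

Γ = (147 − 50)/(147 + 50) = 0.492
|Γ|² = 0.242
P_refl = |Γ|²·P_inc = 138 mW, P_del = (1 − |Γ|²)·P_inc = 433 mW

P_reflected ≈ 138 mW; P_delivered ≈ 433 mW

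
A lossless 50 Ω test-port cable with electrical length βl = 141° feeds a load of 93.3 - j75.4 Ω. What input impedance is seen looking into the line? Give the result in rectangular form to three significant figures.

tan(βl) = tan(141°) = -0.81
Z_in = Z_0·(Z_L + jZ_0·tanβl)/(Z_0 + jZ_L·tanβl)
     = 50·(93.3 − j116)/(-11.1 − j75.6)

Z_in ≈ 66.2 + j71.4 Ω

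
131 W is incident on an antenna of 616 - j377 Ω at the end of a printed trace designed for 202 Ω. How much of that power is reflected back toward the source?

P_reflected ≈ 50.6 W

|Γ| = |(414 − j377)/(818 − j377)| = 0.622
|Γ|² = 0.386
P_refl = |Γ|²·P_inc = 50.6 W, P_del = (1 − |Γ|²)·P_inc = 80.4 W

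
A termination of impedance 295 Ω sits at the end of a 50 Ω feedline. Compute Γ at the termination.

Γ = (Z_L − Z_0)/(Z_L + Z_0) = (295 − 50)/(295 + 50) = 245/345

Γ = 0.71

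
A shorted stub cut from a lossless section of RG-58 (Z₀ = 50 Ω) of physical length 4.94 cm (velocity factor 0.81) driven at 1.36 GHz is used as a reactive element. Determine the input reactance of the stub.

λ = v/f = 0.81·c / 1.36 GHz = 0.179 m
βl = 2π·l/λ = 2π × 0.276 = 99.5°
tan(βl) = -5.96
For a shorted stub, Z_in = jZ_0·tan(βl)

X_in ≈ -298 Ω (capacitive)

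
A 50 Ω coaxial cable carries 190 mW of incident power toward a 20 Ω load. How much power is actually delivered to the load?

Γ = (20 − 50)/(20 + 50) = -0.429
|Γ|² = 0.184
P_refl = |Γ|²·P_inc = 34.9 mW, P_del = (1 − |Γ|²)·P_inc = 155 mW

P_delivered ≈ 155 mW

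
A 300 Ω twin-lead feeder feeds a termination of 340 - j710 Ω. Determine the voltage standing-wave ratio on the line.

VSWR ≈ 6.81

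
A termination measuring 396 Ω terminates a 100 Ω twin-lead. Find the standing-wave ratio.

VSWR ≈ 3.96

For a purely resistive load, VSWR = R_L/Z_0 or Z_0/R_L (whichever > 1) = 396/100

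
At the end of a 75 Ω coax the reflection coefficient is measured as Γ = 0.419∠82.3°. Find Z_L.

Z_L = Z_0·(1 + Γ)/(1 − Γ) = 75·(1.06 + j0.415)/(0.944 − j0.415)

Z_L ≈ 58.2 + j58.6 Ω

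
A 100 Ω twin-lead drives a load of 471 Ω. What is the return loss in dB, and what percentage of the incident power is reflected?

RL ≈ 3.75 dB; 42.2% of incident power reflected

Γ = (471 − 100)/(471 + 100) = 0.65
RL = −20·log₁₀(0.65) = 3.75 dB
P_refl/P_inc = |Γ|² = 0.422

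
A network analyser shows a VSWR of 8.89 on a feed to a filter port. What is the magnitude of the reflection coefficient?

|Γ| ≈ 0.798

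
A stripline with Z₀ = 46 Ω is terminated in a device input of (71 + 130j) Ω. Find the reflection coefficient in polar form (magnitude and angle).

Γ = (Z_L − Z_0)/(Z_L + Z_0) = (25 + j130)/(117 + j130)
|Γ| = 132/175 = 0.757

Γ ≈ 0.757 ∠ 31.1°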